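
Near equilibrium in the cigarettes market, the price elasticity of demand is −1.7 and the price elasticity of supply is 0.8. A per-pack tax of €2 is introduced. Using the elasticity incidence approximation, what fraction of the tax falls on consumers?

Consumers' share ≈ 0.32.

Incidence ratio: consumers' share ≈ εs / (εs + |εd|) = 0.8 / (0.8 + 1.7) = 0.32.
Supply is the less elastic side, so consumers bear the smaller share.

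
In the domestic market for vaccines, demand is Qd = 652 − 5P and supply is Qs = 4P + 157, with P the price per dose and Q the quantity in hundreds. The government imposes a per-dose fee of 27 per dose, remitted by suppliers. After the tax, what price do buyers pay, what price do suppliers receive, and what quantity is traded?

Buyers pay 67; suppliers receive 40; quantity = 317.

Without the tax, 652 − 5P = 4P + 157 gives 9P = 495, so P* = 55 and Q* = 377.
With the tax collected from suppliers, supply shifts: Qs = 4(P − 27) + 157.
New equilibrium: buyers pay 67, suppliers receive 40, Q = 317. (Wedge: Pb − Ps = 27.)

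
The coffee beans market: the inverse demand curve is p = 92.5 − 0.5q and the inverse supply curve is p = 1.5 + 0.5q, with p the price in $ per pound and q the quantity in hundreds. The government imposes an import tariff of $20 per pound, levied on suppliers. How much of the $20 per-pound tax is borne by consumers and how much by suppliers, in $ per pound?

Rewrite in direct form: qd = 185 − 2p and qs = 2p − 3.
Before the tax: set 185 − 2p = 2p − 3 → p* = $47, q* = 91.
With the tax collected from suppliers, supply shifts: qs = 2(p − 20) − 3.
New equilibrium: consumers pay $57, suppliers receive $37, q = 71. (Wedge: pb − ps = 20.)
Burden on consumers: $10; on suppliers: $10. (They sum to $20.)
The less price-elastic side of the market bears the larger share of a per-unit tax.

Consumers bear $10 per pound; suppliers bear $10 per pound.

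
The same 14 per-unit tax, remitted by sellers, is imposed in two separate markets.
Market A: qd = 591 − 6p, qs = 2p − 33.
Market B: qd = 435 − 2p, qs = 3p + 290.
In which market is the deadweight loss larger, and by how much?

Market A: pre-tax p* = 78, q* = 123; post-tax q = 102; deadweight loss = 147.
Market B: pre-tax p* = 29, q* = 377; post-tax q = 360.2; deadweight loss = 117.6.
Difference: 147 vs 117.6 → market A is larger by 29.4.

Market A, by 29.4.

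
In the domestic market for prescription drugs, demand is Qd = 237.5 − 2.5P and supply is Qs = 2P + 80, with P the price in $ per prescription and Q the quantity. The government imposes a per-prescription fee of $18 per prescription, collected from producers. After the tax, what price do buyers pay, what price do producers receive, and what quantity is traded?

Without the tax, 237.5 − 2.5P = 2P + 80 gives 4.5P = 157.5, so P* = $35 and Q* = 150.
With the tax collected from producers, supply shifts: Qs = 2(P − 18) + 80.
Solving gives Q = 130 with buyers paying $43 and producers receiving $25 (the $18 wedge).

Buyers pay $43; producers receive $25; quantity = 130.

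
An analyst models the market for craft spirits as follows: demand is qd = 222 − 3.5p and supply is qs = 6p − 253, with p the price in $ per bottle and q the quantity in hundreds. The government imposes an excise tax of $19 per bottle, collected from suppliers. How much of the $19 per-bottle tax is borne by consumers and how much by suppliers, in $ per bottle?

Without the tax, 222 − 3.5p = 6p − 253 gives 9.5p = 475, so p* = $50 and q* = 47.
With the tax collected from suppliers, supply shifts: qs = 6(p − 19) − 253.
Solving gives q = 5 with consumers paying $62 and suppliers receiving $43 (the $19 wedge).
Burden on consumers: $12; on suppliers: $7. (They sum to $19.)
The less price-elastic side of the market bears the larger share of a per-unit tax.

Consumers bear $12 per bottle; suppliers bear $7 per bottle.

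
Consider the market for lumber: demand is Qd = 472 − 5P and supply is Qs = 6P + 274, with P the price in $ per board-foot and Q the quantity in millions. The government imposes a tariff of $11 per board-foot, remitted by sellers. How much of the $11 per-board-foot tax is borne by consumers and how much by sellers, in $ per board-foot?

Without the tax, 472 − 5P = 6P + 274 gives 11P = 198, so P* = $18 and Q* = 382.
With the tax collected from sellers, supply shifts: Qs = 6(P − 11) + 274.
New equilibrium: consumers pay $24, sellers receive $13, Q = 352. (Wedge: Pb − Ps = 11.)
Burden on consumers: $6; on sellers: $5. (They sum to $11.)

Consumers bear $6 per board-foot; sellers bear $5 per board-foot.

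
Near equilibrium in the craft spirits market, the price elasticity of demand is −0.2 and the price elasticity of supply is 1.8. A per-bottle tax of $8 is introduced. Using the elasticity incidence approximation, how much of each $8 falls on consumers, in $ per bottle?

Incidence ratio: consumers' share ≈ εs / (εs + |εd|) = 1.8 / (1.8 + 0.2) = 0.9.
So consumers bear ≈ 0.9 × $8 = $7.2; sellers bear $0.8.

Consumers bear ≈ $7.2 per bottle.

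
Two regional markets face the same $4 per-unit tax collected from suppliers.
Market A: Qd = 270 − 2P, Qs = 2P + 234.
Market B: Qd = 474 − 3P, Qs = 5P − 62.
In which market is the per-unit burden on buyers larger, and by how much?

Market B, by $0.5.

Market A: pre-tax P* = $9, Q* = 252; post-tax Q = 248; per-unit burden on buyers = $2.
Market B: pre-tax P* = $67, Q* = 273; post-tax Q = 265.5; per-unit burden on buyers = $2.5.
Difference: $2 vs $2.5 → market B is larger by $0.5.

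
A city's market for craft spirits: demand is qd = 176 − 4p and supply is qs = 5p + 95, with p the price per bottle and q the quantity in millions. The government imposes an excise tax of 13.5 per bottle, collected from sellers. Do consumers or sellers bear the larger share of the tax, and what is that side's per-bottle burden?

Consumers bear the larger share: 7.5 per bottle.

Without the tax, 176 − 4p = 5p + 95 gives 9p = 81, so p* = 9 and q* = 140.
With the tax collected from sellers, supply shifts: qs = 5(p − 13.5) + 95.
Solving gives q = 110 with consumers paying 16.5 and sellers receiving 3 (the 13.5 wedge).
Per-bottle burden: consumers 7.5, sellers 6.
Consumers take the larger share because demand is less price-elastic here (demand slope 4 vs supply slope 5).
The less price-elastic side of the market bears the larger share of a per-unit tax.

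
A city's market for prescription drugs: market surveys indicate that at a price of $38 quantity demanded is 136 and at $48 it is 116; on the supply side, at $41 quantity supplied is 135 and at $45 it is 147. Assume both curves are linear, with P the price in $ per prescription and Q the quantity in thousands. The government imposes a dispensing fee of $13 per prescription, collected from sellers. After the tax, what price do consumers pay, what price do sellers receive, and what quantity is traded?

Demand slope: (116 − 136)/(48 − 38) = -2, so Qd = 212 − 2P.
Supply slope: (147 − 135)/(45 − 41) = 3, so Qs = 3P + 12.
Before the tax: set 212 − 2P = 3P + 12 → P* = $40, Q* = 132.
With the tax collected from sellers, supply shifts: Qs = 3(P − 13) + 12.
Solving gives Q = 116.4 with consumers paying $47.8 and sellers receiving $34.8 (the $13 wedge).

Consumers pay $47.8; sellers receive $34.8; quantity = 116.4.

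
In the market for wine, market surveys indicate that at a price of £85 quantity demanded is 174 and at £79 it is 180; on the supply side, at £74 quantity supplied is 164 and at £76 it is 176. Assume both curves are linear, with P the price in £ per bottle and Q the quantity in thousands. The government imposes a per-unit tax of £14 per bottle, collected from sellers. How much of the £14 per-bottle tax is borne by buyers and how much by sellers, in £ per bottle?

Demand slope: (180 − 174)/(79 − 85) = -1, so Qd = 259 − P.
Supply slope: (176 − 164)/(76 − 74) = 6, so Qs = 6P − 280.
Without the tax, 259 − P = 6P − 280 gives 7P = 539, so P* = £77 and Q* = 182.
With the tax collected from sellers, supply shifts: Qs = 6(P − 14) − 280.
Solving gives Q = 170 with buyers paying £89 and sellers receiving £75 (the £14 wedge).
Burden on buyers: £12; on sellers: £2. (They sum to £14.)
The less price-elastic side of the market bears the larger share of a per-unit tax.

Buyers bear £12 per bottle; sellers bear £2 per bottle.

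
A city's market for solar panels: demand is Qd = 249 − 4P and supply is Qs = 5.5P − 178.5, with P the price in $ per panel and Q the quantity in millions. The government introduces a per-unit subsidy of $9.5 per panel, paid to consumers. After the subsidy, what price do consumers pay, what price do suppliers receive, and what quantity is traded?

Consumers pay $39.5; suppliers receive $49; quantity = 91.

Without the subsidy, 249 − 4P = 5.5P − 178.5 gives 9.5P = 427.5, so P* = $45 and Q* = 69.
With a per-unit subsidy paid to consumers, each effectively pays P − 9.5, so demand becomes Qd = 249 − 4(P − 9.5).
New equilibrium: consumers pay $39.5, suppliers receive $49, Q = 91. (Wedge: Pb − Ps = −9.5.)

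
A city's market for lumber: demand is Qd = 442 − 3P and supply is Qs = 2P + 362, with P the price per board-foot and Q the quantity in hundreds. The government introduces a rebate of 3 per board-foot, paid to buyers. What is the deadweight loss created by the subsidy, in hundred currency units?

Deadweight loss = 5.4 hundred.

Without the subsidy, 442 − 3P = 2P + 362 gives 5P = 80, so P* = 16 and Q* = 394.
With a per-unit subsidy paid to buyers, each effectively pays P − 3, so demand becomes Qd = 442 − 3(P − 3).
Solving gives Q = 397.6 with buyers paying 14.8 and producers receiving 17.8 (the 3 wedge).
Quantity rises by |ΔQ| = |394 − 397.6| = 3.6.
DWL = ½ · t · |ΔQ| = ½ · 3 · 3.6 = 5.4.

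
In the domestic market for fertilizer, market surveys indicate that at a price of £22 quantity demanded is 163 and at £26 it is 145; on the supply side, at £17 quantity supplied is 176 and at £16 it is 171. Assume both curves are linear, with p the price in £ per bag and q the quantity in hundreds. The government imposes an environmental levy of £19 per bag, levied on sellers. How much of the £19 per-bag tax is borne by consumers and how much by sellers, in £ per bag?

Demand slope: (145 − 163)/(26 − 22) = -4.5, so qd = 262 − 4.5p.
Supply slope: (171 − 176)/(16 − 17) = 5, so qs = 5p + 91.
Before the tax: set 262 − 4.5p = 5p + 91 → p* = £18, q* = 181.
With the tax collected from sellers, supply shifts: qs = 5(p − 19) + 91.
New equilibrium: consumers pay £28, sellers receive £9, q = 136. (Wedge: pb − ps = 19.)
Burden on consumers: £10; on sellers: £9. (They sum to £19.)
The less price-elastic side of the market bears the larger share of a per-unit tax.

Consumers bear £10 per bag; sellers bear £9 per bag.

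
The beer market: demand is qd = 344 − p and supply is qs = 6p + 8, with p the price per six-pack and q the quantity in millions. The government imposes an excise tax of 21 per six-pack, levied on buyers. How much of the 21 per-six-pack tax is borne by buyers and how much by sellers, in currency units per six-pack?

Without the tax, 344 − p = 6p + 8 gives 7p = 336, so p* = 48 and q* = 296.
With the tax collected from buyers, demand (in seller-price terms) shifts: qd = 344 − (p + 21).
Solving gives q = 278 with buyers paying 66 and sellers receiving 45 (the 21 wedge).
Burden on buyers: 18; on sellers: 3. (They sum to 21.)
The less price-elastic side of the market bears the larger share of a per-unit tax.

Buyers bear 18 per six-pack; sellers bear 3 per six-pack.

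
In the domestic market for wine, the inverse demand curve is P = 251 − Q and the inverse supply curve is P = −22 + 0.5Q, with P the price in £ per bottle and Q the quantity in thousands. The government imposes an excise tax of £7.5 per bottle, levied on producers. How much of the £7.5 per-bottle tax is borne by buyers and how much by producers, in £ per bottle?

Buyers bear £5 per bottle; producers bear £2.5 per bottle.

Inverting to Q(P) form: Qd = 251 − P; Qs = 2P + 44.
Before the tax: set 251 − P = 2P + 44 → P* = £69, Q* = 182.
With the tax collected from producers, supply shifts: Qs = 2(P − 7.5) + 44.
New equilibrium: buyers pay £74, producers receive £66.5, Q = 177. (Wedge: Pb − Ps = 7.5.)
Burden on buyers: £5; on producers: £2.5. (They sum to £7.5.)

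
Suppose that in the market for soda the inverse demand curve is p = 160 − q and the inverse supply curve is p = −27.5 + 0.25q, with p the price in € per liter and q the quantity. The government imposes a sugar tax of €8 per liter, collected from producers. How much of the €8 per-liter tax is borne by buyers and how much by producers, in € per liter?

Buyers bear €6.4 per liter; producers bear €1.6 per liter.

Rewrite in direct form: qd = 160 − p and qs = 4p + 110.
Without the tax, 160 − p = 4p + 110 gives 5p = 50, so p* = €10 and q* = 150.
With the tax collected from producers, supply shifts: qs = 4(p − 8) + 110.
New equilibrium: buyers pay €16.4, producers receive €8.4, q = 143.6. (Wedge: pb − ps = 8.)
Burden on buyers: €6.4; on producers: €1.6. (They sum to €8.)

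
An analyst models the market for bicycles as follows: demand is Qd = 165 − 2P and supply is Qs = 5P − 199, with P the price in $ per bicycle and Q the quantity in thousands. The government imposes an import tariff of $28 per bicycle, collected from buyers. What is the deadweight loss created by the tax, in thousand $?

Before the tax: set 165 − 2P = 5P − 199 → P* = $52, Q* = 61.
With the tax collected from buyers, demand (in seller-price terms) shifts: Qd = 165 − 2(P + 28).
Solving gives Q = 21 with buyers paying $72 and suppliers receiving $44 (the $28 wedge).
Quantity falls by |ΔQ| = |61 − 21| = 40.
DWL = ½ · t · |ΔQ| = ½ · 28 · 40 = $560.

Deadweight loss = $560 thousand.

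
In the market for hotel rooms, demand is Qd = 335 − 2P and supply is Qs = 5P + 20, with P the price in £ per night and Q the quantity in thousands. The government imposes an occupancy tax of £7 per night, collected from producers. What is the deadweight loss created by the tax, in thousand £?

Deadweight loss = £35 thousand.

Without the tax, 335 − 2P = 5P + 20 gives 7P = 315, so P* = £45 and Q* = 245.
With the tax collected from producers, supply shifts: Qs = 5(P − 7) + 20.
New equilibrium: consumers pay £50, producers receive £43, Q = 235. (Wedge: Pb − Ps = 7.)
Quantity falls by |ΔQ| = |245 − 235| = 10.
DWL = ½ · t · |ΔQ| = ½ · 7 · 10 = £35.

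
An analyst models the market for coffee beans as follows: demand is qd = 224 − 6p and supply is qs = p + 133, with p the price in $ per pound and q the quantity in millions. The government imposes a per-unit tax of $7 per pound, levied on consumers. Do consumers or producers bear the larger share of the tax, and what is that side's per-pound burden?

Producers bear the larger share: $6 per pound.

Without the tax, 224 − 6p = p + 133 gives 7p = 91, so p* = $13 and q* = 146.
With the tax collected from consumers, demand (in seller-price terms) shifts: qd = 224 − 6(p + 7).
Solving gives q = 140 with consumers paying $14 and producers receiving $7 (the $7 wedge).
Per-pound burden: consumers $1, producers $6.
Producers take the larger share because supply is less price-elastic here (demand slope 6 vs supply slope 1).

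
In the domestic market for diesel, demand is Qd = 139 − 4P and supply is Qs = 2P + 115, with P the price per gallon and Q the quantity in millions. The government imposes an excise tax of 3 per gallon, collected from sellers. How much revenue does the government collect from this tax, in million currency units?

Tax revenue = 357 million.

Before the tax: set 139 − 4P = 2P + 115 → P* = 4, Q* = 123.
With the tax collected from sellers, supply shifts: Qs = 2(P − 3) + 115.
Solving gives Q = 119 with consumers paying 5 and sellers receiving 2 (the 3 wedge).
Revenue = t · Q = 3 · 119 = 357.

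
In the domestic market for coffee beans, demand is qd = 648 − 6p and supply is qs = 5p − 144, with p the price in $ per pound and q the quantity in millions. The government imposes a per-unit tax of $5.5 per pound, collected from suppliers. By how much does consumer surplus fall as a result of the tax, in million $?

Without the tax, 648 − 6p = 5p − 144 gives 11p = 792, so p* = $72 and q* = 216.
With the tax collected from suppliers, supply shifts: qs = 5(p − 5.5) − 144.
New equilibrium: buyers pay $74.5, suppliers receive $69, q = 201. (Wedge: pb − ps = 5.5.)
ΔCS is the trapezoid between Q = 201 and Q = 216 of height $2.5: ½ · (216 + 201) · 2.5 = $521.25.

Consumer surplus falls by $521.25 million.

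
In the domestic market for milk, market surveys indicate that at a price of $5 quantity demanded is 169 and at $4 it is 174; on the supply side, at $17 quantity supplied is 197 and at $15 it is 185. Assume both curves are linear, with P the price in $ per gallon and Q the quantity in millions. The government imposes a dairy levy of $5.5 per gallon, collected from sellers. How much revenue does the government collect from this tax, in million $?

Demand slope: (174 − 169)/(4 − 5) = -5, so Qd = 194 − 5P.
Supply slope: (185 − 197)/(15 − 17) = 6, so Qs = 6P + 95.
Without the tax, 194 − 5P = 6P + 95 gives 11P = 99, so P* = $9 and Q* = 149.
With the tax collected from sellers, supply shifts: Qs = 6(P − 5.5) + 95.
Solving gives Q = 134 with buyers paying $12 and sellers receiving $6.5 (the $5.5 wedge).
Revenue = t · Q = 5.5 · 134 = $737.

Tax revenue = $737 million.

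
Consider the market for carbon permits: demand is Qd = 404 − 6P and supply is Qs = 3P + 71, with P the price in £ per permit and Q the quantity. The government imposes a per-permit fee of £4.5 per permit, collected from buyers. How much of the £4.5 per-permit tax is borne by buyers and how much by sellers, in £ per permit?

Before the tax: set 404 − 6P = 3P + 71 → P* = £37, Q* = 182.
With the tax collected from buyers, demand (in seller-price terms) shifts: Qd = 404 − 6(P + 4.5).
New equilibrium: buyers pay £38.5, sellers receive £34, Q = 173. (Wedge: Pb − Ps = 4.5.)
Burden on buyers: £1.5; on sellers: £3. (They sum to £4.5.)

Buyers bear £1.5 per permit; sellers bear £3 per permit.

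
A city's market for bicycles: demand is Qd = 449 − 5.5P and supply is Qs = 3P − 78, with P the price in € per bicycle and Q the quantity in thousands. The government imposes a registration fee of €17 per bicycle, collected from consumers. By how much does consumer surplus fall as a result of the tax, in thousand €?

Consumer surplus falls by €549 thousand.

Before the tax: set 449 − 5.5P = 3P − 78 → P* = €62, Q* = 108.
With the tax collected from consumers, demand (in seller-price terms) shifts: Qd = 449 − 5.5(P + 17).
Solving gives Q = 75 with consumers paying €68 and producers receiving €51 (the €17 wedge).
ΔCS is the trapezoid between Q = 75 and Q = 108 of height €6: ½ · (108 + 75) · 6 = €549.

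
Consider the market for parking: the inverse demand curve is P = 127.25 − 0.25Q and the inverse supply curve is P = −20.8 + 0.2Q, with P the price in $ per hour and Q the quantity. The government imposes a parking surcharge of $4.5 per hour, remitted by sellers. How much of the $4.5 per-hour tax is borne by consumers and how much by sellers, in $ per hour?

Consumers bear $2.5 per hour; sellers bear $2 per hour.

Rewrite in direct form: Qd = 509 − 4P and Qs = 5P + 104.
Before the tax: set 509 − 4P = 5P + 104 → P* = $45, Q* = 329.
With the tax collected from sellers, supply shifts: Qs = 5(P − 4.5) + 104.
New equilibrium: consumers pay $47.5, sellers receive $43, Q = 319. (Wedge: Pb − Ps = 4.5.)
Burden on consumers: $2.5; on sellers: $2. (They sum to $4.5.)
The less price-elastic side of the market bears the larger share of a per-unit tax.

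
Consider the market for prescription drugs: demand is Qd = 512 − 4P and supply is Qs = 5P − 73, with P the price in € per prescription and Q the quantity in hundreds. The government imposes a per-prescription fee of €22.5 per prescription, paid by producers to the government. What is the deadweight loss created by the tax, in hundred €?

Deadweight loss = €562.5 hundred.

Before the tax: set 512 − 4P = 5P − 73 → P* = €65, Q* = 252.
With the tax collected from producers, supply shifts: Qs = 5(P − 22.5) − 73.
Solving gives Q = 202 with buyers paying €77.5 and producers receiving €55 (the €22.5 wedge).
Quantity falls by |ΔQ| = |252 − 202| = 50.
DWL = ½ · t · |ΔQ| = ½ · 22.5 · 50 = €562.5.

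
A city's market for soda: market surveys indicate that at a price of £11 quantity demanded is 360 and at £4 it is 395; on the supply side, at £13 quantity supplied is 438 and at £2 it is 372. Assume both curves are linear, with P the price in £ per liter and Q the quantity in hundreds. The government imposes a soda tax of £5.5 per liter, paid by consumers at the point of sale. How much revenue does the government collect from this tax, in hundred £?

Demand slope: (395 − 360)/(4 − 11) = -5, so Qd = 415 − 5P.
Supply slope: (372 − 438)/(2 − 13) = 6, so Qs = 6P + 360.
Before the tax: set 415 − 5P = 6P + 360 → P* = £5, Q* = 390.
With the tax collected from consumers, demand (in seller-price terms) shifts: Qd = 415 − 5(P + 5.5).
Solving gives Q = 375 with consumers paying £8 and producers receiving £2.5 (the £5.5 wedge).
Revenue = t · Q = 5.5 · 375 = £2062.5.

Tax revenue = £2062.5 hundred.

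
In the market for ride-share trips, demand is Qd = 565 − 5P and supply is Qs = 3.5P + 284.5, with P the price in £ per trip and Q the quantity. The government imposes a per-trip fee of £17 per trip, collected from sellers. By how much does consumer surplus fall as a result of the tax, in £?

Consumer surplus falls by £2677.5.

Without the tax, 565 − 5P = 3.5P + 284.5 gives 8.5P = 280.5, so P* = £33 and Q* = 400.
With the tax collected from sellers, supply shifts: Qs = 3.5(P − 17) + 284.5.
New equilibrium: consumers pay £40, sellers receive £23, Q = 365. (Wedge: Pb − Ps = 17.)
ΔCS is the trapezoid between Q = 365 and Q = 400 of height £7: ½ · (400 + 365) · 7 = £2677.5.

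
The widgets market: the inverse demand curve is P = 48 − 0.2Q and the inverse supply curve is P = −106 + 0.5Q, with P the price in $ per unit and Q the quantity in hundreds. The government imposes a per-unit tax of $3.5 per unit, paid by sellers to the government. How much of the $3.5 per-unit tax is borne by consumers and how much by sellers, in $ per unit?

Consumers bear $1 per unit; sellers bear $2.5 per unit.

Rewrite in direct form: Qd = 240 − 5P and Qs = 2P + 212.
Before the tax: set 240 − 5P = 2P + 212 → P* = $4, Q* = 220.
With the tax collected from sellers, supply shifts: Qs = 2(P − 3.5) + 212.
New equilibrium: consumers pay $5, sellers receive $1.5, Q = 215. (Wedge: Pb − Ps = 3.5.)
Burden on consumers: $1; on sellers: $2.5. (They sum to $3.5.)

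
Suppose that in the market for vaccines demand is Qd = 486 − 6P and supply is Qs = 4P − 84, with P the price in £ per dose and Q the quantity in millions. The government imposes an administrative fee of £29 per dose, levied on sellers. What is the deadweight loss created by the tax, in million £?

Without the tax, 486 − 6P = 4P − 84 gives 10P = 570, so P* = £57 and Q* = 144.
With the tax collected from sellers, supply shifts: Qs = 4(P − 29) − 84.
New equilibrium: buyers pay £68.6, sellers receive £39.6, Q = 74.4. (Wedge: Pb − Ps = 29.)
Quantity falls by |ΔQ| = |144 − 74.4| = 69.6.
DWL = ½ · t · |ΔQ| = ½ · 29 · 69.6 = £1009.2.

Deadweight loss = £1009.2 million.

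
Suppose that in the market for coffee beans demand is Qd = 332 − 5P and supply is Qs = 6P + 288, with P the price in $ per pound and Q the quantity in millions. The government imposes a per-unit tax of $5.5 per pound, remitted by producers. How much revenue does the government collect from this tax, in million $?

Tax revenue = $1633.5 million.

Before the tax: set 332 − 5P = 6P + 288 → P* = $4, Q* = 312.
With the tax collected from producers, supply shifts: Qs = 6(P − 5.5) + 288.
New equilibrium: buyers pay $7, producers receive $1.5, Q = 297. (Wedge: Pb − Ps = 5.5.)
Revenue = t · Q = 5.5 · 297 = $1633.5.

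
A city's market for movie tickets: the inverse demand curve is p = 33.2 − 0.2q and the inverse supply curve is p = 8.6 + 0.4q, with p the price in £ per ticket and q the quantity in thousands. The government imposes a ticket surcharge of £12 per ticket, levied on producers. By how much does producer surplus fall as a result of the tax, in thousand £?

Producer surplus falls by £248 thousand.

Rewrite in direct form: qd = 166 − 5p and qs = 2.5p − 21.5.
Without the tax, 166 − 5p = 2.5p − 21.5 gives 7.5p = 187.5, so p* = £25 and q* = 41.
With the tax collected from producers, supply shifts: qs = 2.5(p − 12) − 21.5.
Solving gives q = 21 with consumers paying £29 and producers receiving £17 (the £12 wedge).
ΔPS is the trapezoid between Q = 21 and Q = 41 of height £8: ½ · (41 + 21) · 8 = £248.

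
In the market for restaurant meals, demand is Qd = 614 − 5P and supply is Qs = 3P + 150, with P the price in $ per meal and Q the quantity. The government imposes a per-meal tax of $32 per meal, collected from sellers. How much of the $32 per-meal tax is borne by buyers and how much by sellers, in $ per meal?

Without the tax, 614 − 5P = 3P + 150 gives 8P = 464, so P* = $58 and Q* = 324.
With the tax collected from sellers, supply shifts: Qs = 3(P − 32) + 150.
New equilibrium: buyers pay $70, sellers receive $38, Q = 264. (Wedge: Pb − Ps = 32.)
Burden on buyers: $12; on sellers: $20. (They sum to $32.)

Buyers bear $12 per meal; sellers bear $20 per meal.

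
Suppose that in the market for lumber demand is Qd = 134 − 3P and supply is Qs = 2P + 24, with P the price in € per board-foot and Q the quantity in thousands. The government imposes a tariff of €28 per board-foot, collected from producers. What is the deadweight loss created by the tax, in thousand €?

Deadweight loss = €470.4 thousand.

Before the tax: set 134 − 3P = 2P + 24 → P* = €22, Q* = 68.
With the tax collected from producers, supply shifts: Qs = 2(P − 28) + 24.
Solving gives Q = 34.4 with buyers paying €33.2 and producers receiving €5.2 (the €28 wedge).
Quantity falls by |ΔQ| = |68 − 34.4| = 33.6.
DWL = ½ · t · |ΔQ| = ½ · 28 · 33.6 = €470.4.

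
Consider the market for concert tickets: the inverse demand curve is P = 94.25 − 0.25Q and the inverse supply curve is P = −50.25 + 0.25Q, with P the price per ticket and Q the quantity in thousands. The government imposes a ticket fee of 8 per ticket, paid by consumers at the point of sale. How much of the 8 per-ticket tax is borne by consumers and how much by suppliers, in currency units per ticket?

Consumers bear 4 per ticket; suppliers bear 4 per ticket.

Rewrite in direct form: Qd = 377 − 4P and Qs = 4P + 201.
Without the tax, 377 − 4P = 4P + 201 gives 8P = 176, so P* = 22 and Q* = 289.
With the tax collected from consumers, demand (in seller-price terms) shifts: Qd = 377 − 4(P + 8).
New equilibrium: consumers pay 26, suppliers receive 18, Q = 273. (Wedge: Pb − Ps = 8.)
Burden on consumers: 4; on suppliers: 4. (They sum to 8.)
The less price-elastic side of the market bears the larger share of a per-unit tax.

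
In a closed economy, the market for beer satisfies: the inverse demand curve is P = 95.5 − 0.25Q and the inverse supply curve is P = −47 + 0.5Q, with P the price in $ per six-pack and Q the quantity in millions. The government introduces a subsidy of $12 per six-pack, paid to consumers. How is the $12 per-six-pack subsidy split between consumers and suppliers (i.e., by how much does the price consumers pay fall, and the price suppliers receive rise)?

Inverting to Q(P) form: Qd = 382 − 4P; Qs = 2P + 94.
Without the subsidy, 382 − 4P = 2P + 94 gives 6P = 288, so P* = $48 and Q* = 190.
With a per-unit subsidy paid to consumers, each effectively pays P − 12, so demand becomes Qd = 382 − 4(P − 12).
Solving gives Q = 206 with consumers paying $44 and suppliers receiving $56 (the $12 wedge).
Gain to consumers: $4; to suppliers: $8. (They sum to $12.)

Consumers gain $4 per six-pack; suppliers gain $8 per six-pack.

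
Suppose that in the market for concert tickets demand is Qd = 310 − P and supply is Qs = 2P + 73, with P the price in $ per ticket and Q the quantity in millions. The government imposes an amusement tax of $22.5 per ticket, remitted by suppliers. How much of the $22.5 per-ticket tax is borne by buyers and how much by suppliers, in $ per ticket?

Before the tax: set 310 − P = 2P + 73 → P* = $79, Q* = 231.
With the tax collected from suppliers, supply shifts: Qs = 2(P − 22.5) + 73.
New equilibrium: buyers pay $94, suppliers receive $71.5, Q = 216. (Wedge: Pb − Ps = 22.5.)
Burden on buyers: $15; on suppliers: $7.5. (They sum to $22.5.)
The less price-elastic side of the market bears the larger share of a per-unit tax.

Buyers bear $15 per ticket; suppliers bear $7.5 per ticket.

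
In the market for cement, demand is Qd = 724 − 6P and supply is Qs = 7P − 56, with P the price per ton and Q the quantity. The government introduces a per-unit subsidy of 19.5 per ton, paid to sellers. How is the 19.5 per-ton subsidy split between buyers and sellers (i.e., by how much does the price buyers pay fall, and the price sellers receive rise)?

Without the subsidy, 724 − 6P = 7P − 56 gives 13P = 780, so P* = 60 and Q* = 364.
With a per-unit subsidy paid to sellers, each receives P + 19.5 per unit sold, so supply becomes Qs = 7(P + 19.5) − 56.
Solving gives Q = 427 with buyers paying 49.5 and sellers receiving 69 (the 19.5 wedge).
Gain to buyers: 10.5; to sellers: 9. (They sum to 19.5.)

Buyers gain 10.5 per ton; sellers gain 9 per ton.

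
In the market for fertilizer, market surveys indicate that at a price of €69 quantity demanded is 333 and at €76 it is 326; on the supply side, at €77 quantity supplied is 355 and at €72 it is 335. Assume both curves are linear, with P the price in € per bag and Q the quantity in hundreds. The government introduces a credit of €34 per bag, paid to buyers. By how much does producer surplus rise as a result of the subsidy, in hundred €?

Producer surplus rises by €2343.28 hundred.

Demand slope: (326 − 333)/(76 − 69) = -1, so Qd = 402 − P.
Supply slope: (335 − 355)/(72 − 77) = 4, so Qs = 4P + 47.
Before the subsidy: set 402 − P = 4P + 47 → P* = €71, Q* = 331.
With a per-unit subsidy paid to buyers, each effectively pays P − 34, so demand becomes Qd = 402 − (P − 34).
New equilibrium: buyers pay €43.8, suppliers receive €77.8, Q = 358.2. (Wedge: Pb − Ps = −34.)
ΔPS is the trapezoid between Q = 358.2 and Q = 331 of height €6.8: ½ · (331 + 358.2) · 6.8 = €2343.28.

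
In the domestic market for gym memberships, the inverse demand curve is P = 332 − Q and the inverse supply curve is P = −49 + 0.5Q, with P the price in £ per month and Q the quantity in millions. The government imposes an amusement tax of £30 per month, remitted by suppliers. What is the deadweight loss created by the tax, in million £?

Rewrite in direct form: Qd = 332 − P and Qs = 2P + 98.
Without the tax, 332 − P = 2P + 98 gives 3P = 234, so P* = £78 and Q* = 254.
With the tax collected from suppliers, supply shifts: Qs = 2(P − 30) + 98.
New equilibrium: consumers pay £98, suppliers receive £68, Q = 234. (Wedge: Pb − Ps = 30.)
Quantity falls by |ΔQ| = |254 − 234| = 20.
DWL = ½ · t · |ΔQ| = ½ · 30 · 20 = £300.

Deadweight loss = £300 million.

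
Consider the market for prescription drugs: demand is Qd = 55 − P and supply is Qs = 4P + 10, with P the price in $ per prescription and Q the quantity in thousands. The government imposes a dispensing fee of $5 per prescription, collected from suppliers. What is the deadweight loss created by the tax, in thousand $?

Before the tax: set 55 − P = 4P + 10 → P* = $9, Q* = 46.
With the tax collected from suppliers, supply shifts: Qs = 4(P − 5) + 10.
Solving gives Q = 42 with buyers paying $13 and suppliers receiving $8 (the $5 wedge).
Quantity falls by |ΔQ| = |46 − 42| = 4.
DWL = ½ · t · |ΔQ| = ½ · 5 · 4 = $10.

Deadweight loss = $10 thousand.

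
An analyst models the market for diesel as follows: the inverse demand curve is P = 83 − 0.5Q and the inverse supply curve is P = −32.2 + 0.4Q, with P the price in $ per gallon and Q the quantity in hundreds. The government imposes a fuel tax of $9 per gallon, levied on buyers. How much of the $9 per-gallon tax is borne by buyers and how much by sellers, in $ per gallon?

Inverting to Q(P) form: Qd = 166 − 2P; Qs = 2.5P + 80.5.
Before the tax: set 166 − 2P = 2.5P + 80.5 → P* = $19, Q* = 128.
With the tax collected from buyers, demand (in seller-price terms) shifts: Qd = 166 − 2(P + 9).
New equilibrium: buyers pay $24, sellers receive $15, Q = 118. (Wedge: Pb − Ps = 9.)
Burden on buyers: $5; on sellers: $4. (They sum to $9.)

Buyers bear $5 per gallon; sellers bear $4 per gallon.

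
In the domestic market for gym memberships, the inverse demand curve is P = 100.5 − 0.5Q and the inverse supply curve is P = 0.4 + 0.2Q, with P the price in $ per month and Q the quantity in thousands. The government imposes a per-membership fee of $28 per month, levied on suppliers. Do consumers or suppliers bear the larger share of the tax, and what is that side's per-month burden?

Consumers bear the larger share: $20 per month.

Rewrite in direct form: Qd = 201 − 2P and Qs = 5P − 2.
Without the tax, 201 − 2P = 5P − 2 gives 7P = 203, so P* = $29 and Q* = 143.
With the tax collected from suppliers, supply shifts: Qs = 5(P − 28) − 2.
New equilibrium: consumers pay $49, suppliers receive $21, Q = 103. (Wedge: Pb − Ps = 28.)
Per-month burden: consumers $20, suppliers $8.
Consumers take the larger share because demand is less price-elastic here (demand slope 2 vs supply slope 5).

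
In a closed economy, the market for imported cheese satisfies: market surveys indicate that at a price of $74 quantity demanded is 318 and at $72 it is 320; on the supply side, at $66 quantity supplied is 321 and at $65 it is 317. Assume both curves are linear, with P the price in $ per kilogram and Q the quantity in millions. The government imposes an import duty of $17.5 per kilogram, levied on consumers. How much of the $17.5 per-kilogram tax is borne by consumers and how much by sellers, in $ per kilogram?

Demand slope: (320 − 318)/(72 − 74) = -1, so Qd = 392 − P.
Supply slope: (317 − 321)/(65 − 66) = 4, so Qs = 4P + 57.
Without the tax, 392 − P = 4P + 57 gives 5P = 335, so P* = $67 and Q* = 325.
With the tax collected from consumers, demand (in seller-price terms) shifts: Qd = 392 − (P + 17.5).
New equilibrium: consumers pay $81, sellers receive $63.5, Q = 311. (Wedge: Pb − Ps = 17.5.)
Burden on consumers: $14; on sellers: $3.5. (They sum to $17.5.)
The less price-elastic side of the market bears the larger share of a per-unit tax.

Consumers bear $14 per kilogram; sellers bear $3.5 per kilogram.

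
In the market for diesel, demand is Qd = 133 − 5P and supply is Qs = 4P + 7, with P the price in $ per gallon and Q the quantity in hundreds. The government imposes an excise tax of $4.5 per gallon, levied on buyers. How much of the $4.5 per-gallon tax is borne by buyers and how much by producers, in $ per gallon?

Without the tax, 133 − 5P = 4P + 7 gives 9P = 126, so P* = $14 and Q* = 63.
With the tax collected from buyers, demand (in seller-price terms) shifts: Qd = 133 − 5(P + 4.5).
New equilibrium: buyers pay $16, producers receive $11.5, Q = 53. (Wedge: Pb − Ps = 4.5.)
Burden on buyers: $2; on producers: $2.5. (They sum to $4.5.)

Buyers bear $2 per gallon; producers bear $2.5 per gallon.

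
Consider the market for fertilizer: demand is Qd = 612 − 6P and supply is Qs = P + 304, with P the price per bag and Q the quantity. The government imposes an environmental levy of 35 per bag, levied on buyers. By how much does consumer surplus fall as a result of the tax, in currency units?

Consumer surplus falls by 1665.

Without the tax, 612 − 6P = P + 304 gives 7P = 308, so P* = 44 and Q* = 348.
With the tax collected from buyers, demand (in seller-price terms) shifts: Qd = 612 − 6(P + 35).
Solving gives Q = 318 with buyers paying 49 and suppliers receiving 14 (the 35 wedge).
ΔCS is the trapezoid between Q = 318 and Q = 348 of height 5: ½ · (348 + 318) · 5 = 1665.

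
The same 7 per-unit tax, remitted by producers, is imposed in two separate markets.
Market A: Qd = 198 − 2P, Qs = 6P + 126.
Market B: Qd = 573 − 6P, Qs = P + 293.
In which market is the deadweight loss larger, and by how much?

Market A, by 15.75.

Market A: pre-tax P* = 9, Q* = 180; post-tax Q = 169.5; deadweight loss = 36.75.
Market B: pre-tax P* = 40, Q* = 333; post-tax Q = 327; deadweight loss = 21.
Difference: 36.75 vs 21 → market A is larger by 15.75.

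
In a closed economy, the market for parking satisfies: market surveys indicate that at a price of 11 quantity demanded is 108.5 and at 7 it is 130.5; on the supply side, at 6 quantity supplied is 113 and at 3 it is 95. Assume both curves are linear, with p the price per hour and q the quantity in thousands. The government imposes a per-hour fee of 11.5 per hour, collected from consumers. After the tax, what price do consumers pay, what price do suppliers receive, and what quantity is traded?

Consumers pay 14; suppliers receive 2.5; quantity = 92.

Demand slope: (130.5 − 108.5)/(7 − 11) = -5.5, so qd = 169 − 5.5p.
Supply slope: (95 − 113)/(3 − 6) = 6, so qs = 6p + 77.
Before the tax: set 169 − 5.5p = 6p + 77 → p* = 8, q* = 125.
With the tax collected from consumers, demand (in seller-price terms) shifts: qd = 169 − 5.5(p + 11.5).
Solving gives q = 92 with consumers paying 14 and suppliers receiving 2.5 (the 11.5 wedge).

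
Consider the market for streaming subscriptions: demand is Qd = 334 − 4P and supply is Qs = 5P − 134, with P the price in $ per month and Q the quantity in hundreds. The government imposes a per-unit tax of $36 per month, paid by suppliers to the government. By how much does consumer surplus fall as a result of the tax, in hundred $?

Consumer surplus falls by $1720 hundred.

Before the tax: set 334 − 4P = 5P − 134 → P* = $52, Q* = 126.
With the tax collected from suppliers, supply shifts: Qs = 5(P − 36) − 134.
New equilibrium: buyers pay $72, suppliers receive $36, Q = 46. (Wedge: Pb − Ps = 36.)
ΔCS is the trapezoid between Q = 46 and Q = 126 of height $20: ½ · (126 + 46) · 20 = $1720.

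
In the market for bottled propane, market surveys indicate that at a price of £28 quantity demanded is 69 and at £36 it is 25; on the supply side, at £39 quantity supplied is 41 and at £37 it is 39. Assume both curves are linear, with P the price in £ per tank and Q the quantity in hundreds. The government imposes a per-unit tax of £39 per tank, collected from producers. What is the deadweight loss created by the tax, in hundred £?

Demand slope: (25 − 69)/(36 − 28) = -5.5, so Qd = 223 − 5.5P.
Supply slope: (39 − 41)/(37 − 39) = 1, so Qs = P + 2.
Before the tax: set 223 − 5.5P = P + 2 → P* = £34, Q* = 36.
With the tax collected from producers, supply shifts: Qs = (P − 39) + 2.
New equilibrium: consumers pay £40, producers receive £1, Q = 3. (Wedge: Pb − Ps = 39.)
Quantity falls by |ΔQ| = |36 − 3| = 33.
DWL = ½ · t · |ΔQ| = ½ · 39 · 33 = £643.5.

Deadweight loss = £643.5 hundred.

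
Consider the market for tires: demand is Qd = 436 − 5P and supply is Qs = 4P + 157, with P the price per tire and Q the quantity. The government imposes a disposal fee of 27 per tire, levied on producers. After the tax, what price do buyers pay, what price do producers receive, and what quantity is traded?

Buyers pay 43; producers receive 16; quantity = 221.

Without the tax, 436 − 5P = 4P + 157 gives 9P = 279, so P* = 31 and Q* = 281.
With the tax collected from producers, supply shifts: Qs = 4(P − 27) + 157.
New equilibrium: buyers pay 43, producers receive 16, Q = 221. (Wedge: Pb − Ps = 27.)
The less price-elastic side of the market bears the larger share of a per-unit tax.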